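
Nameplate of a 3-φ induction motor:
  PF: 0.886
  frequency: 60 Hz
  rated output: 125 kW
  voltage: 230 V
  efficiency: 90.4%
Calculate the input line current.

392 A

P_out = 125 kW = 125000 W
P_in = P_out / η = 125000 / 0.904 = 138274 W
I_L = P_in / (√3·V_L·cosφ) = 138274 / (1.732 × 230 × 0.886) = 392 A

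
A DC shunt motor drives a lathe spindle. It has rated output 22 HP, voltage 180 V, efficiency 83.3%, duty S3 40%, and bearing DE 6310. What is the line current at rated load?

P_out = 22 × 746 = 16412 W
P_in = P_out / η = 16412 / 0.833 = 19702 W
I = P_in / V = 19702 / 180 = 109 A

109 A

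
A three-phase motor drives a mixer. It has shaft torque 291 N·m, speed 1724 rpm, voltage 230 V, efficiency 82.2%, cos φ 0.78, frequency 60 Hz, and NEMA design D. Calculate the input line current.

206 A

ω = 2π×1724/60 = 180.5 rad/s; P_out = τω = 291 × 180.5 = 52526 W
P_in = P_out / η = 52526 / 0.822 = 63900 W
I_L = P_in / (√3·V_L·cosφ) = 63900 / (1.732 × 230 × 0.78) = 206 A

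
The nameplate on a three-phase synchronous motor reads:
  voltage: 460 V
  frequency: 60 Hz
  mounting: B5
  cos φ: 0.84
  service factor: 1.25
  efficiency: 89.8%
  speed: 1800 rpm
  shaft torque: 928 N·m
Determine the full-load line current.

291 A

ω = 2π×1800/60 = 188.5 rad/s; P_out = τω = 928 × 188.5 = 174928 W
P_in = P_out / η = 174928 / 0.898 = 194797 W
I_L = P_in / (√3·V_L·cosφ) = 194797 / (1.732 × 460 × 0.84) = 291 A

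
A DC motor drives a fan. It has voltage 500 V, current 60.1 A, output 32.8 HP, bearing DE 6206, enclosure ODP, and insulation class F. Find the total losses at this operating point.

P_in = V·I = 500×60.1 = 30050 W
P_out = 32.8×746 = 24469 W
Losses = P_in − P_out = 30050 − 24469 = 5581 W

5580 W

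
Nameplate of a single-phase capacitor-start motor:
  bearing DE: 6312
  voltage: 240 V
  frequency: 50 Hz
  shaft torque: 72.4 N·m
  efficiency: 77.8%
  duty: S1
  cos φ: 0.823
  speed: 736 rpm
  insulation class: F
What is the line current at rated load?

ω = 2π×736/60 = 77.07 rad/s; P_out = τω = 72.4 × 77.07 = 5580 W
P_in = P_out / η = 5580 / 0.778 = 7172 W
I = P_in / (V·cosφ) = 7172 / (240 × 0.823) = 36.3 A

36.3 A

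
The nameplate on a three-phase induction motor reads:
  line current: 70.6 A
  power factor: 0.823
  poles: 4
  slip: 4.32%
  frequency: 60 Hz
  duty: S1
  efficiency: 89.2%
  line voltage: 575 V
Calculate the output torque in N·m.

286 N·m

P_in = √3·V·I·cosφ = 1.732 × 575 × 70.6 × 0.823 = 57866 W
P_out = η·P_in = 0.892 × 57866 = 51616 W
n_s = 120×60/4 = 1800 rpm; n = 1800×(1−0.0432) = 1722 rpm
ω = 2π×1722/60 = 180.3 rad/s
τ = P_out/ω = 51616/180.3 = 286 N·m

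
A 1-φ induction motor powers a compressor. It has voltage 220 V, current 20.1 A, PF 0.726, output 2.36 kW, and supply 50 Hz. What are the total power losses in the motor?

P_in = V·I·cosφ = 220×20.1×0.726 = 3210 W
P_out = 2360 W
Losses = P_in − P_out = 3210 − 2360 = 850 W

850 W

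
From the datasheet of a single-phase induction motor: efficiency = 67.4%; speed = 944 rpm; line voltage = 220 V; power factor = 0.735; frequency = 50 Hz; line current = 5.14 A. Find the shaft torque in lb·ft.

P_in = V·I·cosφ = 220 × 5.14 × 0.735 = 831 W
P_out = η·P_in = 0.674 × 831 = 560 W
n = 944 rpm
ω = 2π×944/60 = 98.86 rad/s
τ = P_out/ω = 560/98.86 = 5.665 N·m
In lb·ft: 5.665/1.356 = 4.18 lb·ft

4.18 lb·ft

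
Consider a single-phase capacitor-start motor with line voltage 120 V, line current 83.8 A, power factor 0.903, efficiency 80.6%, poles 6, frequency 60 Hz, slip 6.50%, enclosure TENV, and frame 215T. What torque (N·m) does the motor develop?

P_in = V·I·cosφ = 120 × 83.8 × 0.903 = 9081 W
P_out = η·P_in = 0.806 × 9081 = 7319 W
n_s = 120×60/6 = 1200 rpm; n = 1200×(1−0.065) = 1122 rpm
ω = 2π×1122/60 = 117.5 rad/s
τ = P_out/ω = 7319/117.5 = 62.3 N·m

62.3 N·m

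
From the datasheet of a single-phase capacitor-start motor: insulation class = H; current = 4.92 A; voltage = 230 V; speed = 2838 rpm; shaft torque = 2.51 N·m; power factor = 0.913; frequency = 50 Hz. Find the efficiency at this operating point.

72.2 %

ω = 2π × 2838/60 = 297.2 rad/s; P_out = τω = 2.51 × 297.2 = 746 W
P_in = V·I·cosφ = 230 × 4.92 × 0.913 = 1033 W
η = P_out / P_in = 746 / 1033 = 0.722 = 72.2%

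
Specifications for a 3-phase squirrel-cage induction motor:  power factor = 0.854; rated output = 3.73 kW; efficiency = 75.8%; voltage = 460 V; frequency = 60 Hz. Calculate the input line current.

P_out = 3.73 kW = 3730 W
P_in = P_out / η = 3730 / 0.758 = 4921 W
I_L = P_in / (√3·V_L·cosφ) = 4921 / (1.732 × 460 × 0.854) = 7.23 A

7.23 A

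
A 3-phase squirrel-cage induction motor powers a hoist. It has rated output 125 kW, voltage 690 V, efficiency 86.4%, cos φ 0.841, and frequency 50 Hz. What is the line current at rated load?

144 A

P_out = 125 kW = 125000 W
P_in = P_out / η = 125000 / 0.864 = 144676 W
I_L = P_in / (√3·V_L·cosφ) = 144676 / (1.732 × 690 × 0.841) = 144 A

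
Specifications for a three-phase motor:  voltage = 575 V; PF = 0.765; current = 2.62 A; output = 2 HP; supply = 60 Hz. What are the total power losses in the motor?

504 W

P_in = √3·V·I·cosφ = 1.732×575×2.62×0.765 = 1996 W
P_out = 2×746 = 1492 W
Losses = P_in − P_out = 1996 − 1492 = 504 W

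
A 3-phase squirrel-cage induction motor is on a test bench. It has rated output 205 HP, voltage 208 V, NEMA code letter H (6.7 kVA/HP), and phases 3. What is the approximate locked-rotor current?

3810 A

S_LR = 6.7 × 205 = 1373.5 kVA
I_LR = S_LR/(√3·V_L) = 1373500/(1.732×208) = 3810 A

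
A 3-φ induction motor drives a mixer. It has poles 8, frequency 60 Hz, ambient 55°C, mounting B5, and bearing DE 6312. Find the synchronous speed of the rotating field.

n_s = 120f/p = 120×60/8 = 900 rpm

900 rpm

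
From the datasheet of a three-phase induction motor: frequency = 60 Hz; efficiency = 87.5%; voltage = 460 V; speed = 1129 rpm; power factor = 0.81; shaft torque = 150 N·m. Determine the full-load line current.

31.4 A

ω = 2π×1129/60 = 118.2 rad/s; P_out = τω = 150 × 118.2 = 17730 W
P_in = P_out / η = 17730 / 0.875 = 20263 W
I_L = P_in / (√3·V_L·cosφ) = 20263 / (1.732 × 460 × 0.81) = 31.4 A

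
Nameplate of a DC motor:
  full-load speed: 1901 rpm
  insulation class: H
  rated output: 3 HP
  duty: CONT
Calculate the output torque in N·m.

P_out = 3 × 746 = 2238 W
ω = 2π × 1901/60 = 199.1 rad/s
τ = P_out/ω = 2238/199.1 = 11.2 N·m

11.2 N·m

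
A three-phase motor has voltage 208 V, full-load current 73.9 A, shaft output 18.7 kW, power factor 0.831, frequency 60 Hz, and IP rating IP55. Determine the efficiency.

P_out = 18.7 kW = 18700 W
P_in = √3·V_L·I_L·cosφ = 1.732 × 208 × 73.9 × 0.831 = 22124 W
η = P_out / P_in = 18700 / 22124 = 0.845 = 84.5%

84.5 %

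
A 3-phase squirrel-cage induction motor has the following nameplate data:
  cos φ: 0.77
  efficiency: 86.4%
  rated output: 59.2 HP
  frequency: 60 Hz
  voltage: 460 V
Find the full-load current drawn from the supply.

P_out = 59.2 × 746 = 44163 W
P_in = P_out / η = 44163 / 0.864 = 51115 W
I_L = P_in / (√3·V_L·cosφ) = 51115 / (1.732 × 460 × 0.77) = 83.3 A

83.3 A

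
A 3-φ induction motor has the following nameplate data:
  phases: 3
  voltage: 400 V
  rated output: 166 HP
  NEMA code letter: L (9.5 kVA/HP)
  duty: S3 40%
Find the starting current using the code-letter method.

S_LR = 9.5 × 166 = 1577 kVA
I_LR = S_LR/(√3·V_L) = 1577000/(1.732×400) = 2280 A

2280 A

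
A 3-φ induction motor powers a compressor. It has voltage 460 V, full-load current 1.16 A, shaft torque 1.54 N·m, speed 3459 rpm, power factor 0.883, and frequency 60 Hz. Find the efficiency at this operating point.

68.4 %

ω = 2π × 3459/60 = 362.2 rad/s; P_out = τω = 1.54 × 362.2 = 558 W
P_in = √3·V_L·I_L·cosφ = 1.732 × 460 × 1.16 × 0.883 = 816 W
η = P_out / P_in = 558 / 816 = 0.684 = 68.4%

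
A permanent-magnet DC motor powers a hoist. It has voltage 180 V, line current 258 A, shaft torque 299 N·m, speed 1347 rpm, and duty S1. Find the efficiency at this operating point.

90.8 %

ω = 2π × 1347/60 = 141.1 rad/s; P_out = τω = 299 × 141.1 = 42189 W
P_in = V·I = 180 × 258 = 46440 W
η = P_out / P_in = 42189 / 46440 = 0.908 = 90.8%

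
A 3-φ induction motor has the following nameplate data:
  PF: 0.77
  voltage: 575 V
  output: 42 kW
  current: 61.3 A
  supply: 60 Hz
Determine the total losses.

P_in = √3·V·I·cosφ = 1.732×575×61.3×0.77 = 47007 W
P_out = 42000 W
Losses = P_in − P_out = 47007 − 42000 = 5007 W

5010 W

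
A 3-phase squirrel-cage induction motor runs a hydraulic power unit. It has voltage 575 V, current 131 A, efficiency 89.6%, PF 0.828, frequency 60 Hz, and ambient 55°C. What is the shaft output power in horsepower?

130 HP

P_in = √3·V·I·cosφ = 1.732 × 575 × 131 × 0.828 = 108023 W
P_out = η·P_in = 0.896 × 108023 = 96789 W
= 96789/746 = 130 HP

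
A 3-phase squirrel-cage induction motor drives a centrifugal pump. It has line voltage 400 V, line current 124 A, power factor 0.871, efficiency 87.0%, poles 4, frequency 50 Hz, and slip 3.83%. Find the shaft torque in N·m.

P_in = √3·V·I·cosφ = 1.732 × 400 × 124 × 0.871 = 74825 W
P_out = η·P_in = 0.87 × 74825 = 65098 W
n_s = 120×50/4 = 1500 rpm; n = 1500×(1−0.0383) = 1443 rpm
ω = 2π×1443/60 = 151.1 rad/s
τ = P_out/ω = 65098/151.1 = 431 N·m

431 N·m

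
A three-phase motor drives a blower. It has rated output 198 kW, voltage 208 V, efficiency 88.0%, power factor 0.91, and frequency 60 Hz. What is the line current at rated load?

686 A

P_out = 198 kW = 198000 W
P_in = P_out / η = 198000 / 0.880 = 225000 W
I_L = P_in / (√3·V_L·cosφ) = 225000 / (1.732 × 208 × 0.91) = 686 A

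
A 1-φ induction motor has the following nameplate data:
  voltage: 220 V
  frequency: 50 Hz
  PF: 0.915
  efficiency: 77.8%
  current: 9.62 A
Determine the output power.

1.51 kW

P_in = V·I·cosφ = 220 × 9.62 × 0.915 = 1937 W
P_out = η·P_in = 0.778 × 1937 = 1507 W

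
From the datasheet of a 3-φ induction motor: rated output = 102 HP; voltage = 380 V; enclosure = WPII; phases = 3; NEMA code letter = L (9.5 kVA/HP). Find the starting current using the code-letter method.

S_LR = 9.5 × 102 = 969 kVA
I_LR = S_LR/(√3·V_L) = 969000/(1.732×380) = 1470 A

1470 A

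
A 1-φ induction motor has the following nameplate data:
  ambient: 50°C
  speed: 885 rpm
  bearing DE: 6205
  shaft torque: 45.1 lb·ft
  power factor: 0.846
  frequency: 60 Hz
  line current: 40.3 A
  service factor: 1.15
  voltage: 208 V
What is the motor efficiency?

79.9 %

τ = 45.1 lb·ft × 1.356 = 61.16 N·m
ω = 2π × 885/60 = 92.68 rad/s; P_out = τω = 61.16 × 92.68 = 5668 W
P_in = V·I·cosφ = 208 × 40.3 × 0.846 = 7092 W
η = P_out / P_in = 5668 / 7092 = 0.799 = 79.9%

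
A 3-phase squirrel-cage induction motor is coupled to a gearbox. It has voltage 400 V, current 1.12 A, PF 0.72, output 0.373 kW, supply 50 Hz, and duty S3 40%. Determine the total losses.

186 W

P_in = √3·V·I·cosφ = 1.732×400×1.12×0.72 = 559 W
P_out = 373 W
Losses = P_in − P_out = 559 − 373 = 186 W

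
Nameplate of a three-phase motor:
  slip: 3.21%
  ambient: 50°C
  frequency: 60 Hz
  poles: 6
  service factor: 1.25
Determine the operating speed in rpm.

n_s = 120f/p = 120×60/6 = 1200 rpm
n = n_s(1 − s) = 1200 × (1 − 0.0321) = 1161 rpm

1161 rpm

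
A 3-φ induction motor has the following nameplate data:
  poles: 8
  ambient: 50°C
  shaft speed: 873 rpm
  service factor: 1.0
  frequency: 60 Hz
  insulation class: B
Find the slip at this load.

3.00 %

n_s = 120f/p = 120×60/8 = 900 rpm
s = (n_s − n)/n_s = (900 − 873)/900 = 0.0300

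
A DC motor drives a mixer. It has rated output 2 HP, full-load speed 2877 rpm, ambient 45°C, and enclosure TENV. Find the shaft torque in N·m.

4.95 N·m

P_out = 2 × 746 = 1492 W
ω = 2π × 2877/60 = 301.3 rad/s
τ = P_out/ω = 1492/301.3 = 4.95 N·m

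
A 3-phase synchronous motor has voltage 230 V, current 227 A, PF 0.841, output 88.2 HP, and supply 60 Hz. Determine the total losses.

P_in = √3·V·I·cosφ = 1.732×230×227×0.841 = 76050 W
P_out = 88.2×746 = 65797 W
Losses = P_in − P_out = 76050 − 65797 = 10253 W

10300 W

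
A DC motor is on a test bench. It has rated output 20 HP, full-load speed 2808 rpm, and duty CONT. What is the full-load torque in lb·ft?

37.4 lb·ft

P_out = 20 × 746 = 14920 W
ω = 2π × 2808/60 = 294.1 rad/s
τ = P_out/ω = 14920/294.1 = 50.73 N·m
In lb·ft: 50.73/1.356 = 37.4 lb·ft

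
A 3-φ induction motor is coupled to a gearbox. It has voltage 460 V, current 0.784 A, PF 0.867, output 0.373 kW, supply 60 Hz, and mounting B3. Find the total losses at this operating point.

169 W

P_in = √3·V·I·cosφ = 1.732×460×0.784×0.867 = 542 W
P_out = 373 W
Losses = P_in − P_out = 542 − 373 = 169 W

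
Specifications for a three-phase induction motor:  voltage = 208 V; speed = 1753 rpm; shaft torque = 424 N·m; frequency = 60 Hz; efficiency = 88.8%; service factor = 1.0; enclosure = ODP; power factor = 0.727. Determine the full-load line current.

ω = 2π×1753/60 = 183.6 rad/s; P_out = τω = 424 × 183.6 = 77846 W
P_in = P_out / η = 77846 / 0.888 = 87664 W
I_L = P_in / (√3·V_L·cosφ) = 87664 / (1.732 × 208 × 0.727) = 335 A

335 A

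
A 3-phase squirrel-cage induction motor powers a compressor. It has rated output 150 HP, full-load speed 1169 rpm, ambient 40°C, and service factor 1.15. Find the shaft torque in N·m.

914 N·m

P_out = 150 × 746 = 111900 W
ω = 2π × 1169/60 = 122.4 rad/s
τ = P_out/ω = 111900/122.4 = 914 N·m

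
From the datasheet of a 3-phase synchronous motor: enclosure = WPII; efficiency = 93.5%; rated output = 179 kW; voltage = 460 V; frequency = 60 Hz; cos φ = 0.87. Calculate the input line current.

276 A

P_out = 179 kW = 179000 W
P_in = P_out / η = 179000 / 0.935 = 191444 W
I_L = P_in / (√3·V_L·cosφ) = 191444 / (1.732 × 460 × 0.87) = 276 A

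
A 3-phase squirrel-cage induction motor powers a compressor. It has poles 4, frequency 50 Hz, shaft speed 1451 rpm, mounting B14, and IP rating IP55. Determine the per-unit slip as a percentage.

3.3 %

n_s = 120f/p = 120×50/4 = 1500 rpm
s = (n_s − n)/n_s = (1500 − 1451)/1500 = 0.0327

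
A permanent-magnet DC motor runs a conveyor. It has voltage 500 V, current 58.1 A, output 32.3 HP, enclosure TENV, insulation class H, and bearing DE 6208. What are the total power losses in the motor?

4950 W

P_in = V·I = 500×58.1 = 29050 W
P_out = 32.3×746 = 24096 W
Losses = P_in − P_out = 29050 − 24096 = 4954 W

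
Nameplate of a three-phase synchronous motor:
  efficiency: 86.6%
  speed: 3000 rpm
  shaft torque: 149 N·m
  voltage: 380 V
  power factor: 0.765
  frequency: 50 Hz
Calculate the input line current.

ω = 2π×3000/60 = 314.2 rad/s; P_out = τω = 149 × 314.2 = 46816 W
P_in = P_out / η = 46816 / 0.866 = 54060 W
I_L = P_in / (√3·V_L·cosφ) = 54060 / (1.732 × 380 × 0.765) = 107 A

107 A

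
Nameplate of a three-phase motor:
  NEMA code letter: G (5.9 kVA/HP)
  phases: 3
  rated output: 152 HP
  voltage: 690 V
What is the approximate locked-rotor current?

750 A

S_LR = 5.9 × 152 = 896.8 kVA
I_LR = S_LR/(√3·V_L) = 896800/(1.732×690) = 750 A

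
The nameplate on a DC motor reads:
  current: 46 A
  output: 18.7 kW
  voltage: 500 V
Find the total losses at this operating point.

P_in = V·I = 500×46 = 23000 W
P_out = 18700 W
Losses = P_in − P_out = 23000 − 18700 = 4300 W

4300 W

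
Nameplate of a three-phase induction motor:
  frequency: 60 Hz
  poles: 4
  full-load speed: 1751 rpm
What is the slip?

n_s = 120f/p = 120×60/4 = 1800 rpm
s = (n_s − n)/n_s = (1800 − 1751)/1800 = 0.0272

2.72 %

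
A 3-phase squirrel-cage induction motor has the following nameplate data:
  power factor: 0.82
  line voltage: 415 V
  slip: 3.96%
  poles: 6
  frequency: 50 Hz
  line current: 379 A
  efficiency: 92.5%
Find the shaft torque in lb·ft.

P_in = √3·V·I·cosφ = 1.732 × 415 × 379 × 0.82 = 223382 W
P_out = η·P_in = 0.925 × 223382 = 206628 W
n_s = 120×50/6 = 1000 rpm; n = 1000×(1−0.0396) = 960 rpm
ω = 2π×960/60 = 100.5 rad/s
τ = P_out/ω = 206628/100.5 = 2056 N·m
In lb·ft: 2056/1.356 = 1520 lb·ft

1520 lb·ft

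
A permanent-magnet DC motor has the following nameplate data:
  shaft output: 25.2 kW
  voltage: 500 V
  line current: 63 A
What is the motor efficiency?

P_out = 25.2 kW = 25200 W
P_in = V·I = 500 × 63 = 31500 W
η = P_out / P_in = 25200 / 31500 = 0.800 = 80.0%

80.0 %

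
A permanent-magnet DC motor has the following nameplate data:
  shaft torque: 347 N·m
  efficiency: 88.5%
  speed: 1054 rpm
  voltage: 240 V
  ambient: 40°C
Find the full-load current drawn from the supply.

ω = 2π×1054/60 = 110.4 rad/s; P_out = τω = 347 × 110.4 = 38309 W
P_in = P_out / η = 38309 / 0.885 = 43287 W
I = P_in / V = 43287 / 240 = 180 A

180 A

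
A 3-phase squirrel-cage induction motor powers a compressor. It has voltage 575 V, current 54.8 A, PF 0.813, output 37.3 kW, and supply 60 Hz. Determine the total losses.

P_in = √3·V·I·cosφ = 1.732×575×54.8×0.813 = 44370 W
P_out = 37300 W
Losses = P_in − P_out = 44370 − 37300 = 7070 W

7.07 kW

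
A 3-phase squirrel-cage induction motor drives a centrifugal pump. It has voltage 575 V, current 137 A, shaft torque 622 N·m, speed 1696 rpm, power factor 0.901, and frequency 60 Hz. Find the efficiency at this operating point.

ω = 2π × 1696/60 = 177.6 rad/s; P_out = τω = 622 × 177.6 = 110467 W
P_in = √3·V_L·I_L·cosφ = 1.732 × 575 × 137 × 0.901 = 122931 W
η = P_out / P_in = 110467 / 122931 = 0.899 = 89.9%

89.9 %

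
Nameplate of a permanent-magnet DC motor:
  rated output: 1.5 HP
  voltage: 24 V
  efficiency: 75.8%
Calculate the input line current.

P_out = 1.5 × 746 = 1119 W
P_in = P_out / η = 1119 / 0.758 = 1476 W
I = P_in / V = 1476 / 24 = 61.5 A

61.5 A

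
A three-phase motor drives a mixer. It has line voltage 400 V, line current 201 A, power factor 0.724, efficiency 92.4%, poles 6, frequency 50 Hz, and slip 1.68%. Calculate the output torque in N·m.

905 N·m

P_in = √3·V·I·cosφ = 1.732 × 400 × 201 × 0.724 = 100819 W
P_out = η·P_in = 0.924 × 100819 = 93157 W
n_s = 120×50/6 = 1000 rpm; n = 1000×(1−0.0168) = 983 rpm
ω = 2π×983/60 = 102.9 rad/s
τ = P_out/ω = 93157/102.9 = 905 N·m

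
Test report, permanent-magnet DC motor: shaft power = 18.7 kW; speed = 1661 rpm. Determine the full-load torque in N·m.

ω = 2π × 1661/60 = 173.9 rad/s
τ = P/ω = 18700/173.9 = 108 N·m

108 N·m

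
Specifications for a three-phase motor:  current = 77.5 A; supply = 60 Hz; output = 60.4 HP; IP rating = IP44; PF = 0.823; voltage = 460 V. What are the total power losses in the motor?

5.76 kW

P_in = √3·V·I·cosφ = 1.732×460×77.5×0.823 = 50817 W
P_out = 60.4×746 = 45058 W
Losses = P_in − P_out = 50817 − 45058 = 5759 W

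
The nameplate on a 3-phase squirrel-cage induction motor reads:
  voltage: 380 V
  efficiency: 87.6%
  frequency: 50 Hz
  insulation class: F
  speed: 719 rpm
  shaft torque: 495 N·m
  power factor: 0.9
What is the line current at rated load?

ω = 2π×719/60 = 75.29 rad/s; P_out = τω = 495 × 75.29 = 37269 W
P_in = P_out / η = 37269 / 0.876 = 42545 W
I_L = P_in / (√3·V_L·cosφ) = 42545 / (1.732 × 380 × 0.9) = 71.8 A

71.8 A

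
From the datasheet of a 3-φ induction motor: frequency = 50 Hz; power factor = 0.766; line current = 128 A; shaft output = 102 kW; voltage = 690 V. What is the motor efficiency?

P_out = 102 kW = 102000 W
P_in = √3·V_L·I_L·cosφ = 1.732 × 690 × 128 × 0.766 = 117175 W
η = P_out / P_in = 102000 / 117175 = 0.870 = 87.0%

87.0 %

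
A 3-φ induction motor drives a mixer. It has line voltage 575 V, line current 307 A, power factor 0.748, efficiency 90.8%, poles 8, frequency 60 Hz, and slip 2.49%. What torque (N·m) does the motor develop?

2260 N·m

P_in = √3·V·I·cosφ = 1.732 × 575 × 307 × 0.748 = 228694 W
P_out = η·P_in = 0.908 × 228694 = 207654 W
n_s = 120×60/8 = 900 rpm; n = 900×(1−0.0249) = 878 rpm
ω = 2π×878/60 = 91.94 rad/s
τ = P_out/ω = 207654/91.94 = 2260 N·m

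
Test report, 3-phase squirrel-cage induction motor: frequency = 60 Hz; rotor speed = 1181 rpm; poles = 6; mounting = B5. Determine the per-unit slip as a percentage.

n_s = 120f/p = 120×60/6 = 1200 rpm
s = (n_s − n)/n_s = (1200 − 1181)/1200 = 0.0158

1.58 %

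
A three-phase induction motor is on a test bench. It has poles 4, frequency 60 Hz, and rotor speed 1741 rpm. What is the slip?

n_s = 120f/p = 120×60/4 = 1800 rpm
s = (n_s − n)/n_s = (1800 − 1741)/1800 = 0.0328

3.3 %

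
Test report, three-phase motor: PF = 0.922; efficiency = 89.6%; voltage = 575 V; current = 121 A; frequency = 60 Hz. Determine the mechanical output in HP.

133 HP

P_in = √3·V·I·cosφ = 1.732 × 575 × 121 × 0.922 = 111105 W
P_out = η·P_in = 0.896 × 111105 = 99550 W
= 99550/746 = 133 HP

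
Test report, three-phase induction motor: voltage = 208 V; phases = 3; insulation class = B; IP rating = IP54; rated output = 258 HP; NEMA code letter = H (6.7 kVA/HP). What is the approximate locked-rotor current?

4800 A

S_LR = 6.7 × 258 = 1728.6 kVA
I_LR = S_LR/(√3·V_L) = 1728600/(1.732×208) = 4800 A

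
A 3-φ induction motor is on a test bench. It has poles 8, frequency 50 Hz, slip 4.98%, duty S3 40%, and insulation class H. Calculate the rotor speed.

713 rpm

n_s = 120f/p = 120×50/8 = 750 rpm
n = n_s(1 − s) = 750 × (1 − 0.0498) = 713 rpm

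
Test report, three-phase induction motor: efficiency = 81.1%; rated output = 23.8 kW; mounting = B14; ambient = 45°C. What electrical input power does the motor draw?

P_out = 23800 W
P_in = P_out/η = 23800/0.811 = 29346 W = 29.3 kW

29.3 kW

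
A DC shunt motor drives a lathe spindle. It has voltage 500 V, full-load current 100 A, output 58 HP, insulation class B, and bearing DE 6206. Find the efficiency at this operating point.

P_out = 58 × 746 = 43268 W
P_in = V·I = 500 × 100 = 50000 W
η = P_out / P_in = 43268 / 50000 = 0.865 = 86.5%

86.5 %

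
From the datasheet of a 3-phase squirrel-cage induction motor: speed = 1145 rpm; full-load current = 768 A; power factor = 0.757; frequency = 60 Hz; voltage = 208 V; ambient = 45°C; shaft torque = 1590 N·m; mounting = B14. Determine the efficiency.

ω = 2π × 1145/60 = 119.9 rad/s; P_out = τω = 1590 × 119.9 = 190641 W
P_in = √3·V_L·I_L·cosφ = 1.732 × 208 × 768 × 0.757 = 209444 W
η = P_out / P_in = 190641 / 209444 = 0.910 = 91.0%

91.0 %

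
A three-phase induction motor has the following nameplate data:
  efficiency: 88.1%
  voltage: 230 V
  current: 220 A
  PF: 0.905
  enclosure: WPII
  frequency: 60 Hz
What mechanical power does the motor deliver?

69.9 kW

P_in = √3·V·I·cosφ = 1.732 × 230 × 220 × 0.905 = 79313 W
P_out = η·P_in = 0.881 × 79313 = 69875 W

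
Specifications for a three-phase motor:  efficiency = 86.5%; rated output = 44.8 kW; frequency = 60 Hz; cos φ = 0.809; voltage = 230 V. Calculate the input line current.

161 A

P_out = 44.8 kW = 44800 W
P_in = P_out / η = 44800 / 0.865 = 51792 W
I_L = P_in / (√3·V_L·cosφ) = 51792 / (1.732 × 230 × 0.809) = 161 A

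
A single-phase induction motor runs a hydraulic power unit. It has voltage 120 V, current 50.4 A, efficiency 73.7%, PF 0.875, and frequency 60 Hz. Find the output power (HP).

5.23 HP

P_in = V·I·cosφ = 120 × 50.4 × 0.875 = 5292 W
P_out = η·P_in = 0.737 × 5292 = 3900 W
= 3900/746 = 5.23 HP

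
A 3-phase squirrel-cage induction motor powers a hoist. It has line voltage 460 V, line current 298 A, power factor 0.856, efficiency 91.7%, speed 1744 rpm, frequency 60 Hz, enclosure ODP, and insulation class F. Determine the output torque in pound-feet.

753 lb·ft

P_in = √3·V·I·cosφ = 1.732 × 460 × 298 × 0.856 = 203234 W
P_out = η·P_in = 0.917 × 203234 = 186366 W
n = 1744 rpm
ω = 2π×1744/60 = 182.6 rad/s
τ = P_out/ω = 186366/182.6 = 1021 N·m
In lb·ft: 1021/1.356 = 753 lb·ft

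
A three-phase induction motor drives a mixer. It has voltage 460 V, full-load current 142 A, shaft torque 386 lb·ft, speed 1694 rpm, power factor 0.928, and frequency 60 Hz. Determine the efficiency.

τ = 386 lb·ft × 1.356 = 523.4 N·m
ω = 2π × 1694/60 = 177.4 rad/s; P_out = τω = 523.4 × 177.4 = 92851 W
P_in = √3·V_L·I_L·cosφ = 1.732 × 460 × 142 × 0.928 = 104989 W
η = P_out / P_in = 92851 / 104989 = 0.884 = 88.4%

88.4 %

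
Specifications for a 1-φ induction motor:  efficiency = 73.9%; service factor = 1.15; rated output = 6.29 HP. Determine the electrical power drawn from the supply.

P_out = 6.29 × 746 = 4692 W
P_in = P_out/η = 4692/0.739 = 6349 W = 6.35 kW

6.35 kW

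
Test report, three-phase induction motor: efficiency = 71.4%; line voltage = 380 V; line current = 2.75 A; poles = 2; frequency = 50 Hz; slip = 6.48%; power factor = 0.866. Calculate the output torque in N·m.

P_in = √3·V·I·cosφ = 1.732 × 380 × 2.75 × 0.866 = 1567 W
P_out = η·P_in = 0.714 × 1567 = 1119 W
n_s = 120×50/2 = 3000 rpm; n = 3000×(1−0.0648) = 2806 rpm
ω = 2π×2806/60 = 293.8 rad/s
τ = P_out/ω = 1119/293.8 = 3.81 N·m

3.81 N·m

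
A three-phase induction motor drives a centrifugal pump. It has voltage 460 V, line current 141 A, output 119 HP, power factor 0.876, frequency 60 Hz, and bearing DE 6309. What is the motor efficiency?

90.2 %

P_out = 119 × 746 = 88774 W
P_in = √3·V_L·I_L·cosφ = 1.732 × 460 × 141 × 0.876 = 98408 W
η = P_out / P_in = 88774 / 98408 = 0.902 = 90.2%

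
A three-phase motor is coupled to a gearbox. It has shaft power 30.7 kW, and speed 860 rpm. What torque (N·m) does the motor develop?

341 N·m

ω = 2π × 860/60 = 90.06 rad/s
τ = P/ω = 30700/90.06 = 341 N·m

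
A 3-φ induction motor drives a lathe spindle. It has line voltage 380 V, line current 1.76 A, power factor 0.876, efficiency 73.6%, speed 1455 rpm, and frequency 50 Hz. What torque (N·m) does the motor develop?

P_in = √3·V·I·cosφ = 1.732 × 380 × 1.76 × 0.876 = 1015 W
P_out = η·P_in = 0.736 × 1015 = 747 W
n = 1455 rpm
ω = 2π×1455/60 = 152.4 rad/s
τ = P_out/ω = 747/152.4 = 4.9 N·m

4.9 N·m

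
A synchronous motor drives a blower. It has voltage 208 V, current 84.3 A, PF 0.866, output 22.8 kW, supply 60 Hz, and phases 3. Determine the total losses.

P_in = √3·V·I·cosφ = 1.732×208×84.3×0.866 = 26300 W
P_out = 22800 W
Losses = P_in − P_out = 26300 − 22800 = 3500 W

3500 W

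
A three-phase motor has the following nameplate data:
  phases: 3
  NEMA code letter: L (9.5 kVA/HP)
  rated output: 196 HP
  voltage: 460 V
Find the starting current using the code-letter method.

S_LR = 9.5 × 196 = 1862 kVA
I_LR = S_LR/(√3·V_L) = 1862000/(1.732×460) = 2340 A

2340 A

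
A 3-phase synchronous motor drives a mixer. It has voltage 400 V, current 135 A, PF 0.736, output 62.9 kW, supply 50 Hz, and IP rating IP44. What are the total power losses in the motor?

5.94 kW

P_in = √3·V·I·cosφ = 1.732×400×135×0.736 = 68837 W
P_out = 62900 W
Losses = P_in − P_out = 68837 − 62900 = 5937 W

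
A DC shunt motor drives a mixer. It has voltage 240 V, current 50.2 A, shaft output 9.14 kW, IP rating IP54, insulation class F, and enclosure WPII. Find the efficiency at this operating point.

75.9 %

P_out = 9.14 kW = 9140 W
P_in = V·I = 240 × 50.2 = 12048 W
η = P_out / P_in = 9140 / 12048 = 0.759 = 75.9%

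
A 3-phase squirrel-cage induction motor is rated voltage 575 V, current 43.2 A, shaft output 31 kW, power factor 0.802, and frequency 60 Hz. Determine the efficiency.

89.8 %

P_out = 31 kW = 31000 W
P_in = √3·V_L·I_L·cosφ = 1.732 × 575 × 43.2 × 0.802 = 34504 W
η = P_out / P_in = 31000 / 34504 = 0.898 = 89.8%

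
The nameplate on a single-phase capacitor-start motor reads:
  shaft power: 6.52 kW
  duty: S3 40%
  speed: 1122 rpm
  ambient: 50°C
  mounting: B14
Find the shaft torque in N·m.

ω = 2π × 1122/60 = 117.5 rad/s
τ = P/ω = 6520/117.5 = 55.5 N·m

55.5 N·m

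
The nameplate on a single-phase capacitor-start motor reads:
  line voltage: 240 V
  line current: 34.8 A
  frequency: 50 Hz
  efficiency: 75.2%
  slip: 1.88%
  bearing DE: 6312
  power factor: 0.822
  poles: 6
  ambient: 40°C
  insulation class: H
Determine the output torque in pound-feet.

P_in = V·I·cosφ = 240 × 34.8 × 0.822 = 6865 W
P_out = η·P_in = 0.752 × 6865 = 5162 W
n_s = 120×50/6 = 1000 rpm; n = 1000×(1−0.0188) = 981 rpm
ω = 2π×981/60 = 102.7 rad/s
τ = P_out/ω = 5162/102.7 = 50.26 N·m
In lb·ft: 50.26/1.356 = 37.1 lb·ft

37.1 lb·ft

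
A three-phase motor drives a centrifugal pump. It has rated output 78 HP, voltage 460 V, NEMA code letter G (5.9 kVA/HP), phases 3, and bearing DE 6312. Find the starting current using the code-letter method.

S_LR = 5.9 × 78 = 460.2 kVA
I_LR = S_LR/(√3·V_L) = 460200/(1.732×460) = 578 A

578 A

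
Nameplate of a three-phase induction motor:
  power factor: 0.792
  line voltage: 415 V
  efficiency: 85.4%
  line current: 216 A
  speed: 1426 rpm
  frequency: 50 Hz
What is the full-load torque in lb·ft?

519 lb·ft

P_in = √3·V·I·cosφ = 1.732 × 415 × 216 × 0.792 = 122963 W
P_out = η·P_in = 0.854 × 122963 = 105010 W
n = 1426 rpm
ω = 2π×1426/60 = 149.3 rad/s
τ = P_out/ω = 105010/149.3 = 703.3 N·m
In lb·ft: 703.3/1.356 = 519 lb·ft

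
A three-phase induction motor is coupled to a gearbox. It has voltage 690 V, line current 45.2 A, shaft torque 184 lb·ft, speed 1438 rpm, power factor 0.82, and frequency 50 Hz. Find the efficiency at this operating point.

84.8 %

τ = 184 lb·ft × 1.356 = 249.5 N·m
ω = 2π × 1438/60 = 150.6 rad/s; P_out = τω = 249.5 × 150.6 = 37575 W
P_in = √3·V_L·I_L·cosφ = 1.732 × 690 × 45.2 × 0.82 = 44294 W
η = P_out / P_in = 37575 / 44294 = 0.848 = 84.8%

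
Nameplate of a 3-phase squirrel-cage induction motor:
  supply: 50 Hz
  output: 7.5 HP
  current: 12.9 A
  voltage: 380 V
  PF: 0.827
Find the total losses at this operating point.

P_in = √3·V·I·cosφ = 1.732×380×12.9×0.827 = 7021 W
P_out = 7.5×746 = 5595 W
Losses = P_in − P_out = 7021 − 5595 = 1426 W

1.43 kW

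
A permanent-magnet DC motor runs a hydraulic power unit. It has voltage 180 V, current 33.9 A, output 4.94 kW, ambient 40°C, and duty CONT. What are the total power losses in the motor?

P_in = V·I = 180×33.9 = 6102 W
P_out = 4940 W
Losses = P_in − P_out = 6102 − 4940 = 1162 W

1160 W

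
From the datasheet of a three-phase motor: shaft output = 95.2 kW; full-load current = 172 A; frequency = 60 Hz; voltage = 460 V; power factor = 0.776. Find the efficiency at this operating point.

P_out = 95.2 kW = 95200 W
P_in = √3·V_L·I_L·cosφ = 1.732 × 460 × 172 × 0.776 = 106340 W
η = P_out / P_in = 95200 / 106340 = 0.895 = 89.5%

89.5 %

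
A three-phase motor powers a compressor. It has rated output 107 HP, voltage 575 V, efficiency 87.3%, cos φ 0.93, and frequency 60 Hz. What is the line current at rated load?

98.7 A

P_out = 107 × 746 = 79822 W
P_in = P_out / η = 79822 / 0.873 = 91434 W
I_L = P_in / (√3·V_L·cosφ) = 91434 / (1.732 × 575 × 0.93) = 98.7 A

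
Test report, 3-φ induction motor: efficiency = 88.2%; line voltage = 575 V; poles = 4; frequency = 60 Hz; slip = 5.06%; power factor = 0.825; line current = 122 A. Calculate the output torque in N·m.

P_in = √3·V·I·cosφ = 1.732 × 575 × 122 × 0.825 = 100237 W
P_out = η·P_in = 0.882 × 100237 = 88409 W
n_s = 120×60/4 = 1800 rpm; n = 1800×(1−0.0506) = 1709 rpm
ω = 2π×1709/60 = 179 rad/s
τ = P_out/ω = 88409/179 = 494 N·m

494 N·m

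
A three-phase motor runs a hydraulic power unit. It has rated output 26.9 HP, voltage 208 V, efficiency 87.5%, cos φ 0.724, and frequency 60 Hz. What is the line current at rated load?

87.9 A

P_out = 26.9 × 746 = 20067 W
P_in = P_out / η = 20067 / 0.875 = 22934 W
I_L = P_in / (√3·V_L·cosφ) = 22934 / (1.732 × 208 × 0.724) = 87.9 A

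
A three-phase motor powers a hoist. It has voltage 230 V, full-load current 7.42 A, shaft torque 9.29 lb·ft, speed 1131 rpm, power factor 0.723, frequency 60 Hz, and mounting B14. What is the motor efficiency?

τ = 9.29 lb·ft × 1.356 = 12.6 N·m
ω = 2π × 1131/60 = 118.4 rad/s; P_out = τω = 12.6 × 118.4 = 1492 W
P_in = √3·V_L·I_L·cosφ = 1.732 × 230 × 7.42 × 0.723 = 2137 W
η = P_out / P_in = 1492 / 2137 = 0.698 = 69.8%

69.8 %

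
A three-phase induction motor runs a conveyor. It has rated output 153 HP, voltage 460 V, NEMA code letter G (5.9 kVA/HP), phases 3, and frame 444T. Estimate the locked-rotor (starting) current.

S_LR = 5.9 × 153 = 902.7 kVA
I_LR = S_LR/(√3·V_L) = 902700/(1.732×460) = 1130 A

1130 A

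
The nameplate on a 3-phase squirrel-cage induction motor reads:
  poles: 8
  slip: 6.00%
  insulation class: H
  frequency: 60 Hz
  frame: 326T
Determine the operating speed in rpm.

846 rpm

n_s = 120f/p = 120×60/8 = 900 rpm
n = n_s(1 − s) = 900 × (1 − 0.06) = 846 rpm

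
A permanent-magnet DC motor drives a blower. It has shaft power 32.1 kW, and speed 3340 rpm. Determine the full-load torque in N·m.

91.8 N·m

ω = 2π × 3340/60 = 349.8 rad/s
τ = P/ω = 32100/349.8 = 91.8 N·m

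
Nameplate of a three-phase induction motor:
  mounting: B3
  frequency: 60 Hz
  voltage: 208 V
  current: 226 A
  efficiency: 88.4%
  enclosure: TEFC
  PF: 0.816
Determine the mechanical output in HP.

P_in = √3·V·I·cosφ = 1.732 × 208 × 226 × 0.816 = 66437 W
P_out = η·P_in = 0.884 × 66437 = 58730 W
= 58730/746 = 78.7 HP

78.7 HP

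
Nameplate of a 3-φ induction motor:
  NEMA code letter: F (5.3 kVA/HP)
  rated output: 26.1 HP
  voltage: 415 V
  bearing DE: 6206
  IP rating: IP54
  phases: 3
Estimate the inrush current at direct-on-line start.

S_LR = 5.3 × 26.1 = 138.33 kVA
I_LR = S_LR/(√3·V_L) = 138330/(1.732×415) = 192 A

192 A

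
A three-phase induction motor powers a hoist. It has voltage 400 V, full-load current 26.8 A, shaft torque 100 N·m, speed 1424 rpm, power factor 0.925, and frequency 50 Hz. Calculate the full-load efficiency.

ω = 2π × 1424/60 = 149.1 rad/s; P_out = τω = 100 × 149.1 = 14910 W
P_in = √3·V_L·I_L·cosφ = 1.732 × 400 × 26.8 × 0.925 = 17175 W
η = P_out / P_in = 14910 / 17175 = 0.868 = 86.8%

86.8 %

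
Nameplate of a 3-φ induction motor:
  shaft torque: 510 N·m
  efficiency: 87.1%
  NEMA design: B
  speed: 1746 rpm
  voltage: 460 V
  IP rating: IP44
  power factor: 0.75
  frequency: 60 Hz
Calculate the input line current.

ω = 2π×1746/60 = 182.8 rad/s; P_out = τω = 510 × 182.8 = 93228 W
P_in = P_out / η = 93228 / 0.871 = 107036 W
I_L = P_in / (√3·V_L·cosφ) = 107036 / (1.732 × 460 × 0.75) = 179 A

179 A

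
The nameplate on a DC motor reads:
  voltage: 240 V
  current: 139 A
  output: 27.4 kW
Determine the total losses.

P_in = V·I = 240×139 = 33360 W
P_out = 27400 W
Losses = P_in − P_out = 33360 − 27400 = 5960 W

5.96 kW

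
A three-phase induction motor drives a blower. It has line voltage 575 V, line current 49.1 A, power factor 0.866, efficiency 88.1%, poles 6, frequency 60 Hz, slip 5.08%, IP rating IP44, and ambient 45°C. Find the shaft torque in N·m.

P_in = √3·V·I·cosφ = 1.732 × 575 × 49.1 × 0.866 = 42346 W
P_out = η·P_in = 0.881 × 42346 = 37307 W
n_s = 120×60/6 = 1200 rpm; n = 1200×(1−0.0508) = 1139 rpm
ω = 2π×1139/60 = 119.3 rad/s
τ = P_out/ω = 37307/119.3 = 313 N·m

313 N·m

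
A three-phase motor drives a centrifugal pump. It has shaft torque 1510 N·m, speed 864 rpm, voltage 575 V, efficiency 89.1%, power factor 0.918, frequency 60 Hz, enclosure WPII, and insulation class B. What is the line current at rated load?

ω = 2π×864/60 = 90.48 rad/s; P_out = τω = 1510 × 90.48 = 136625 W
P_in = P_out / η = 136625 / 0.891 = 153339 W
I_L = P_in / (√3·V_L·cosφ) = 153339 / (1.732 × 575 × 0.918) = 168 A

168 A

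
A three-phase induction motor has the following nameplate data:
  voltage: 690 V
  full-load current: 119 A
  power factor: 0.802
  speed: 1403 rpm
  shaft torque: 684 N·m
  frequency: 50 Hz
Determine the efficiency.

88.1 %

ω = 2π × 1403/60 = 146.9 rad/s; P_out = τω = 684 × 146.9 = 100480 W
P_in = √3·V_L·I_L·cosφ = 1.732 × 690 × 119 × 0.802 = 114056 W
η = P_out / P_in = 100480 / 114056 = 0.881 = 88.1%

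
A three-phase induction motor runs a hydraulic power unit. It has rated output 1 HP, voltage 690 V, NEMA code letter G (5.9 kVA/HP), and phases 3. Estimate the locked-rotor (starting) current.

4.94 A

S_LR = 5.9 × 1 = 5.9 kVA
I_LR = S_LR/(√3·V_L) = 5900/(1.732×690) = 4.94 A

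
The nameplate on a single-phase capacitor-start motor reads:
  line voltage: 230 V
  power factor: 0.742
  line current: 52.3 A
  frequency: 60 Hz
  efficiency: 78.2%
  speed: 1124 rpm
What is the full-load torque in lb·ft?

43.7 lb·ft

P_in = V·I·cosφ = 230 × 52.3 × 0.742 = 8926 W
P_out = η·P_in = 0.782 × 8926 = 6980 W
n = 1124 rpm
ω = 2π×1124/60 = 117.7 rad/s
τ = P_out/ω = 6980/117.7 = 59.3 N·m
In lb·ft: 59.3/1.356 = 43.7 lb·ft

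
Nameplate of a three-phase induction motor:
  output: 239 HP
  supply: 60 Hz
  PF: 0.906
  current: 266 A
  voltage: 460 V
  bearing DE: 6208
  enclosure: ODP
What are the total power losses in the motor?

13.7 kW

P_in = √3·V·I·cosφ = 1.732×460×266×0.906 = 192006 W
P_out = 239×746 = 178294 W
Losses = P_in − P_out = 192006 − 178294 = 13712 W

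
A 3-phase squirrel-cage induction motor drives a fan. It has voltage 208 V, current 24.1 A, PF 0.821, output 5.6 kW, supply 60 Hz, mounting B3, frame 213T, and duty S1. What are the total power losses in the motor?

P_in = √3·V·I·cosφ = 1.732×208×24.1×0.821 = 7128 W
P_out = 5600 W
Losses = P_in − P_out = 7128 − 5600 = 1528 W

1.53 kW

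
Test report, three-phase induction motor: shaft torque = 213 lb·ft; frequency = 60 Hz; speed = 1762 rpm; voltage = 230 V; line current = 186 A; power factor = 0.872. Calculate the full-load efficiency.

τ = 213 lb·ft × 1.356 = 288.8 N·m
ω = 2π × 1762/60 = 184.5 rad/s; P_out = τω = 288.8 × 184.5 = 53284 W
P_in = √3·V_L·I_L·cosφ = 1.732 × 230 × 186 × 0.872 = 64611 W
η = P_out / P_in = 53284 / 64611 = 0.825 = 82.5%

82.5 %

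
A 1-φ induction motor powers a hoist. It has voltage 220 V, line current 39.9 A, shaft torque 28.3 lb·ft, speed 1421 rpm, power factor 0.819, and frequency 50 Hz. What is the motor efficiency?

79.4 %

τ = 28.3 lb·ft × 1.356 = 38.37 N·m
ω = 2π × 1421/60 = 148.8 rad/s; P_out = τω = 38.37 × 148.8 = 5709 W
P_in = V·I·cosφ = 220 × 39.9 × 0.819 = 7189 W
η = P_out / P_in = 5709 / 7189 = 0.794 = 79.4%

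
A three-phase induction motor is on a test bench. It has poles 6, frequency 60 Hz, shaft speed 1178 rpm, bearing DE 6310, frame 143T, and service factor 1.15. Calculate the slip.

n_s = 120f/p = 120×60/6 = 1200 rpm
s = (n_s − n)/n_s = (1200 − 1178)/1200 = 0.0183

1.83 %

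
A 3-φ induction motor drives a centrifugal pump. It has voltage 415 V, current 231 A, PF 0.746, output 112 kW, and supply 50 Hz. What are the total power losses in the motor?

P_in = √3·V·I·cosφ = 1.732×415×231×0.746 = 123864 W
P_out = 112000 W
Losses = P_in − P_out = 123864 − 112000 = 11864 W

11900 W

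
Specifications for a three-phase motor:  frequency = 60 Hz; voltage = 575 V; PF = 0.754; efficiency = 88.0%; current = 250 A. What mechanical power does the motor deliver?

165 kW

P_in = √3·V·I·cosφ = 1.732 × 575 × 250 × 0.754 = 187727 W
P_out = η·P_in = 0.88 × 187727 = 165200 W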